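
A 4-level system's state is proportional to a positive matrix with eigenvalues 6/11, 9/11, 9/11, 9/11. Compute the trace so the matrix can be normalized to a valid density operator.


tr(M) = sum of eigenvalues
= 6/11 + 9/11 + 9/11 + 9/11
= 33/11
= 3.0000

3.0000


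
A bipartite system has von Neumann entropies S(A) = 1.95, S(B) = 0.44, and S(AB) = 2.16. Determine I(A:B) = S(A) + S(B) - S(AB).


I(A:B) = S(A) + S(B) - S(AB)
= 1.95 + 0.44 - 2.16
= 0.2300

0.2300


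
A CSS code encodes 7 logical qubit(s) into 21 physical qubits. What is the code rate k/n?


Code rate R = k/n
= 7/21
= 0.3333

0.3333


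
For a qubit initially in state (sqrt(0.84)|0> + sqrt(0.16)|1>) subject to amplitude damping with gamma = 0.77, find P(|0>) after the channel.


For amplitude damping with parameter gamma on state sqrt(a)|0> + sqrt(b)|1>:
alpha^2 = 0.84, beta^2 = 0.16
P(|0>) = alpha^2 + gamma * beta^2
= 0.84 + 0.77 * 0.16
= 0.84 + 0.1232
= 0.9632

0.9632


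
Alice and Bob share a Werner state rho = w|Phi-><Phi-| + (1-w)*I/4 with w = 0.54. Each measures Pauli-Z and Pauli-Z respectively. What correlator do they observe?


|Phi-> = (|00> - |11>)/sqrt(2)
For the pure Bell state, <Z_A Z_B> = +1 (Bell-state Pauli correlator).
The maximally-mixed part I/4 has tr(I/4 * P tensor P) = 0 for any traceless Pauli P.
So <Z_A Z_B>_rho = w * (+1) + (1 - w) * 0
= 0.54 * (+1)
= 0.5400

0.5400


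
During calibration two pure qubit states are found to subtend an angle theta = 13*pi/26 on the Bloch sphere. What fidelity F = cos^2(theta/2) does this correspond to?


For states separated by angle theta on Bloch sphere:
F = cos^2(theta/2)
theta = 13*pi/26 = 1.5708
theta/2 = 0.7854
cos(theta/2) = 0.7071
F = 0.5000

0.5000


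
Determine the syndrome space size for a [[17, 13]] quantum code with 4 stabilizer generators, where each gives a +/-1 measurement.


Each stabilizer generator gives a binary (+1 or -1) measurement outcome.
With 4 independent generators:
Total syndromes = 2^4
= 16

16


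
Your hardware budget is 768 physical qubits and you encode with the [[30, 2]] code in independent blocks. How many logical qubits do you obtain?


Each code block uses 30 physical qubits for 2 logical qubit(s).
Number of complete blocks = floor(768 / 30) = 25
Logical qubits = 25 * 2
= 50

50


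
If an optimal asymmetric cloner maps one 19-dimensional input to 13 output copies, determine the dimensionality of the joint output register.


Output space = H^(tensor 13) where dim(H) = 19
dim = 19^13
= 361 (after 2 factors)
= 6859 (after 3 factors)
= 130321 (after 4 factors)
= 2476099 (after 5 factors)
= 47045881 (after 6 factors)
= 893871739 (after 7 factors)
= 16983563041 (after 8 factors)
= 322687697779 (after 9 factors)
= 6131066257801 (after 10 factors)
= 116490258898219 (after 11 factors)
= 2213314919066161 (after 12 factors)
= 42052983462257059 (after 13 factors)
= 42052983462257059

42052983462257059


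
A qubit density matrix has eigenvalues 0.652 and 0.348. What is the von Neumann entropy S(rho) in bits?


S = -p*log2(p) - (1-p)*log2(1-p)
p = 0.6520, 1-p = 0.3480
= -0.6520 * log2(0.6520) - 0.3480 * log2(0.3480)
= -(-0.4023) - (-0.5299)
= 0.9323

0.9323


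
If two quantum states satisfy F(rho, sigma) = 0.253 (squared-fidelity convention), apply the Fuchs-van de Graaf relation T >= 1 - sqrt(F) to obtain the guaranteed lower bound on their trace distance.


Fuchs-van de Graaf (squared-fidelity convention): 1 - sqrt(F) <= T <= sqrt(1 - F).
Lower bound: T >= 1 - sqrt(F)
sqrt(F) = sqrt(0.253) = 0.5030
T >= 1 - 0.5030
T >= 0.4970

0.4970


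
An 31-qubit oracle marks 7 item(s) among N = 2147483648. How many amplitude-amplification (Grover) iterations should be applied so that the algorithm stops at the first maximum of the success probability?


After j Grover iterations the success probability is P(j) = sin^2((2j+1)*theta), where sin(theta) = sqrt(k/N).
N = 2^31 = 2147483648, k = 7
sin(theta) = sqrt(k/N) = 5.709316081e-05
theta = arcsin(sqrt(k/N)) = 5.709316084e-05 rad
P(j) reaches its first maximum when (2j+1)*theta is as close as possible to pi/2, i.e. j = round(pi/(4*theta) - 1/2).
pi/(4*theta) - 1/2 = 13755.9316
(For comparison, the common estimate pi/4 * sqrt(N/k) = 13756.4316; the exact maximiser is used here.)
Optimal iterations = 13756

13756


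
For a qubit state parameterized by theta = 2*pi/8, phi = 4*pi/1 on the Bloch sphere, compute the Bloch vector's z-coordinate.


theta = 0.7854, phi = 12.5664
r_z = cos(theta) = 0.7071

0.7071


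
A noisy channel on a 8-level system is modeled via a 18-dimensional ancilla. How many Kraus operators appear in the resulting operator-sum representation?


Tracing out the environment in an orthonormal basis {|i>_E} gives Kraus operators K_i = <i|_E U |0>_E.
Number of Kraus operators = dim(H_env) = d_env
= 18

18


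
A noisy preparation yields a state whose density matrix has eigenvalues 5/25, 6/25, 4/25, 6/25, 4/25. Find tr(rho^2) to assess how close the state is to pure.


tr(rho^2) = sum of eigenvalues squared
= (5/25)^2 + (6/25)^2 + (4/25)^2 + (6/25)^2 + (4/25)^2
= (25 + 36 + 16 + 36 + 16) / 625
= 129/625
= 0.2064

0.2064


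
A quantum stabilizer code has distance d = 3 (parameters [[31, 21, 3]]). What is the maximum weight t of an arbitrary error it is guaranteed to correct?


Code parameters: [[31, 21, 3]], distance d = 3.
Number of correctable errors = floor((d-1)/2)
= floor((3 - 1)/2)
= floor(2/2)
= 1

1


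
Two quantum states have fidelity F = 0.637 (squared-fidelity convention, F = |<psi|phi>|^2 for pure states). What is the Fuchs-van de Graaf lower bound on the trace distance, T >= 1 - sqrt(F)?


Fuchs-van de Graaf (squared-fidelity convention): 1 - sqrt(F) <= T <= sqrt(1 - F).
Lower bound: T >= 1 - sqrt(F)
sqrt(F) = sqrt(0.637) = 0.7981
T >= 1 - 0.7981
T >= 0.2019

0.2019


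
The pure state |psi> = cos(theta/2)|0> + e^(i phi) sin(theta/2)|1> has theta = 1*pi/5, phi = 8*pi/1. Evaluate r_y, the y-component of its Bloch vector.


theta = 0.6283, phi = 25.1327
r_y = sin(theta)*sin(phi) = 0.5878 * 0.0000
r_y = 0.0000

0.0000


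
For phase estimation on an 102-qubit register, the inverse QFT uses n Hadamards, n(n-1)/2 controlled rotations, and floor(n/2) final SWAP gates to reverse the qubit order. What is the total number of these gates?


Hadamard gates: 102
Controlled rotations: n*(n-1)/2 = 102*101/2 = 5151
SWAP gates: floor(n/2) = floor(102/2) = 51
Total = 102 + 5151 + 51
= 5304

5304


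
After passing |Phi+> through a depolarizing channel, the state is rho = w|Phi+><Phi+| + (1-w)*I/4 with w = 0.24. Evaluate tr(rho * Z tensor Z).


|Phi+> = (|00> + |11>)/sqrt(2)
For the pure Bell state, <Z_A Z_B> = +1 (Bell-state Pauli correlator).
The maximally-mixed part I/4 has tr(I/4 * P tensor P) = 0 for any traceless Pauli P.
So <Z_A Z_B>_rho = w * (+1) + (1 - w) * 0
= 0.24 * (+1)
= 0.2400

0.2400


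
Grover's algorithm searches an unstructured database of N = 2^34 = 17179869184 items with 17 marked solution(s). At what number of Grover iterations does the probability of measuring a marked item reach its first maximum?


After j Grover iterations the success probability is P(j) = sin^2((2j+1)*theta), where sin(theta) = sqrt(k/N).
N = 2^34 = 17179869184, k = 17
sin(theta) = sqrt(k/N) = 3.145679951e-05
theta = arcsin(sqrt(k/N)) = 3.145679952e-05 rad
P(j) reaches its first maximum when (2j+1)*theta is as close as possible to pi/2, i.e. j = round(pi/(4*theta) - 1/2).
pi/(4*theta) - 1/2 = 24967.0166
(For comparison, the common estimate pi/4 * sqrt(N/k) = 24967.5166; the exact maximiser is used here.)
Optimal iterations = 24967

24967


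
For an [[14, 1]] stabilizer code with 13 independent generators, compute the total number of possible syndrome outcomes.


Each stabilizer generator gives a binary (+1 or -1) measurement outcome.
With 13 independent generators:
Total syndromes = 2^13
= 8192

8192


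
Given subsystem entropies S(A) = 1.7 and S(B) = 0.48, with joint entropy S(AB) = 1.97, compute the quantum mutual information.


I(A:B) = S(A) + S(B) - S(AB)
= 1.7 + 0.48 - 1.97
= 0.2100

0.2100


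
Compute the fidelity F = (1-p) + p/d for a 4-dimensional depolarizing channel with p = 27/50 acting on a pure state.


F = (1-p) + p/d
= (1 - 0.5400) + 0.5400/4
= 0.4600 + 0.1350
= 0.5950

0.5950


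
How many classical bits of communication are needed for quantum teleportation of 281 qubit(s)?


Quantum teleportation requires 2 classical bits per qubit teleported.
281 qubit(s) -> 2 * 281 = 562 classical bits

562


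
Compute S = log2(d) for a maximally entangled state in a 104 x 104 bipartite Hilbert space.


For a maximally entangled state in d x d:
S = log2(d) = log2(104)
= 6.7004

6.7004


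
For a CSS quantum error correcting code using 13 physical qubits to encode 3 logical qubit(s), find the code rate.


Code rate R = k/n
= 3/13
= 0.2308

0.2308


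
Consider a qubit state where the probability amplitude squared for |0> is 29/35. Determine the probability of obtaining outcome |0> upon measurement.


|alpha|^2 = 29/35 = 0.8286
|beta|^2 = 1 - 29/35 = 6/35 = 0.1714
P(|0>) = |alpha|^2 = 0.8286

0.8286


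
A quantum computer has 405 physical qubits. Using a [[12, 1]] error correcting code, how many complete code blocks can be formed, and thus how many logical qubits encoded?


Each code block uses 12 physical qubits for 1 logical qubit(s).
Number of complete blocks = floor(405 / 12) = 33
Logical qubits = 33 * 1
= 33

33


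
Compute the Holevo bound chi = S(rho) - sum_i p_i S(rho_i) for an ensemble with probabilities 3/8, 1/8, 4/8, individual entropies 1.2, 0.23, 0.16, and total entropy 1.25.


chi = S(rho) - sum_i p_i * S(rho_i)
Weighted entropy = 3/8 * 1.2 + 1/8 * 0.23 + 4/8 * 0.16
= 0.5587
chi = 1.25 - 0.5587
= 0.6913

0.6913


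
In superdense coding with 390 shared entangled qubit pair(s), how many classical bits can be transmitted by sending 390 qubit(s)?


Superdense coding allows 2 classical bits per shared entangled pair.
390 pair(s) -> 2 * 390 = 780 classical bits

780


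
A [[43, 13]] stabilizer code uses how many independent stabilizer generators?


For an [[n,k]] stabilizer code:
Number of stabilizer generators = n - k
= 43 - 13
= 30

30


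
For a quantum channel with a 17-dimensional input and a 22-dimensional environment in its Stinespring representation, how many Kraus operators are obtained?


Tracing out the environment in an orthonormal basis {|i>_E} gives Kraus operators K_i = <i|_E U |0>_E.
Number of Kraus operators = dim(H_env) = d_env
= 22

22


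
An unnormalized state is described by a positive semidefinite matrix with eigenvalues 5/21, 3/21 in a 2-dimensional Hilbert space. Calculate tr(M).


tr(M) = sum of eigenvalues
= 5/21 + 3/21
= 8/21
= 0.3810

0.3810


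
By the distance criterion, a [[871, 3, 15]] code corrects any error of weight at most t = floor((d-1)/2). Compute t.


Code parameters: [[871, 3, 15]], distance d = 15.
Number of correctable errors = floor((d-1)/2)
= floor((15 - 1)/2)
= floor(14/2)
= 7

7


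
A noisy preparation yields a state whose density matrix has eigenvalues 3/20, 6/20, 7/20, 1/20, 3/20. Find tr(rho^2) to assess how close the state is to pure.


tr(rho^2) = sum of eigenvalues squared
= (3/20)^2 + (6/20)^2 + (7/20)^2 + (1/20)^2 + (3/20)^2
= (9 + 36 + 49 + 1 + 9) / 400
= 104/400
= 0.2600

0.2600


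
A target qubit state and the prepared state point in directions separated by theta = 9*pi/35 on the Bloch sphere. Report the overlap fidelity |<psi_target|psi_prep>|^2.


For states separated by angle theta on Bloch sphere:
F = cos^2(theta/2)
theta = 9*pi/35 = 0.8078
theta/2 = 0.4039
cos(theta/2) = 0.9195
F = 0.8455

0.8455


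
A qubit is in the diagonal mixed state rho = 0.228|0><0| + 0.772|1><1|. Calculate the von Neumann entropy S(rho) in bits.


S = -p*log2(p) - (1-p)*log2(1-p)
p = 0.2280, 1-p = 0.7720
= -0.2280 * log2(0.2280) - 0.7720 * log2(0.7720)
= -(-0.4863) - (-0.2882)
= 0.7745

0.7745


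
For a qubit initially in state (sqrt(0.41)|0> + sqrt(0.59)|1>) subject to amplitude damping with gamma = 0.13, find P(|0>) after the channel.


For amplitude damping with parameter gamma on state sqrt(a)|0> + sqrt(b)|1>:
alpha^2 = 0.41, beta^2 = 0.59
P(|0>) = alpha^2 + gamma * beta^2
= 0.41 + 0.13 * 0.59
= 0.41 + 0.0767
= 0.4867

0.4867


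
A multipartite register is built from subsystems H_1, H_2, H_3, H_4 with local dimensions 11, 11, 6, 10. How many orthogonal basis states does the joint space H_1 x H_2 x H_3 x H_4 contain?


dim(H_1 x H_2 x H_3 x H_4) = 11 * 11 * 6 * 10
= 121 * 6 * 10
= 726 * 10
= 7260

7260


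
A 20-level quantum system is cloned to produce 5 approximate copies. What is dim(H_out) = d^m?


Output space = H^(tensor 5) where dim(H) = 20
dim = 20^5
= 400 (after 2 factors)
= 8000 (after 3 factors)
= 160000 (after 4 factors)
= 3200000 (after 5 factors)
= 3200000

3200000


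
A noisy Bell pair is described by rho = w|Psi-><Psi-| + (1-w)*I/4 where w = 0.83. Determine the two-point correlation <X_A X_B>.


|Psi-> = (|01> - |10>)/sqrt(2)
For the pure Bell state, <X_A X_B> = -1 (Bell-state Pauli correlator).
The maximally-mixed part I/4 has tr(I/4 * P tensor P) = 0 for any traceless Pauli P.
So <X_A X_B>_rho = w * (-1) + (1 - w) * 0
= 0.83 * (-1)
= -0.8300

-0.8300


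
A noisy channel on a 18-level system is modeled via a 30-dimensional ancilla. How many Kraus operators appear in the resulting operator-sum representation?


Tracing out the environment in an orthonormal basis {|i>_E} gives Kraus operators K_i = <i|_E U |0>_E.
Number of Kraus operators = dim(H_env) = d_env
= 30

30


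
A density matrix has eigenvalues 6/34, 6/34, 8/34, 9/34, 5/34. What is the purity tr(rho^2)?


tr(rho^2) = sum of eigenvalues squared
= (6/34)^2 + (6/34)^2 + (8/34)^2 + (9/34)^2 + (5/34)^2
= (36 + 36 + 64 + 81 + 25) / 1156
= 242/1156
= 0.2093

0.2093


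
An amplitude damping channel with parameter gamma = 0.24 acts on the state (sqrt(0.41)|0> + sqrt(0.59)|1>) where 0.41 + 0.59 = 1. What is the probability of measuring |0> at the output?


For amplitude damping with parameter gamma on state sqrt(a)|0> + sqrt(b)|1>:
alpha^2 = 0.41, beta^2 = 0.59
P(|0>) = alpha^2 + gamma * beta^2
= 0.41 + 0.24 * 0.59
= 0.41 + 0.1416
= 0.5516

0.5516


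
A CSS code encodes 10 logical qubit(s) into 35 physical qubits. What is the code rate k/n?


Code rate R = k/n
= 10/35
= 0.2857

0.2857


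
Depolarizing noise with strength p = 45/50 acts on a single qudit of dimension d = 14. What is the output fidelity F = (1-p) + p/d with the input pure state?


F = (1-p) + p/d
= (1 - 0.9000) + 0.9000/14
= 0.1000 + 0.0643
= 0.1643

0.1643


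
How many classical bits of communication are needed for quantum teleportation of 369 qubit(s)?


Quantum teleportation requires 2 classical bits per qubit teleported.
369 qubit(s) -> 2 * 369 = 738 classical bits

738


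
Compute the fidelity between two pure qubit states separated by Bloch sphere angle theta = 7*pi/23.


For states separated by angle theta on Bloch sphere:
F = cos^2(theta/2)
theta = 7*pi/23 = 0.9561
theta/2 = 0.4781
cos(theta/2) = 0.8879
F = 0.7883

0.7883


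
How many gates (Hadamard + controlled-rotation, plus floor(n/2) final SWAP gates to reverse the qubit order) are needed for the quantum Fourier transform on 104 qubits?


Hadamard gates: 104
Controlled rotations: n*(n-1)/2 = 104*103/2 = 5356
SWAP gates: floor(n/2) = floor(104/2) = 52
Total = 104 + 5356 + 52
= 5512

5512


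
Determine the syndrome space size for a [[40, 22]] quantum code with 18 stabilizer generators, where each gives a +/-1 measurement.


Each stabilizer generator gives a binary (+1 or -1) measurement outcome.
With 18 independent generators:
Total syndromes = 2^18
= 262144

262144


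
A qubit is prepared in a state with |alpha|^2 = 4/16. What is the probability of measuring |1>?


|alpha|^2 = 4/16 = 0.2500
|beta|^2 = 1 - 4/16 = 12/16 = 0.7500
P(|1>) = |beta|^2 = 0.7500

0.7500


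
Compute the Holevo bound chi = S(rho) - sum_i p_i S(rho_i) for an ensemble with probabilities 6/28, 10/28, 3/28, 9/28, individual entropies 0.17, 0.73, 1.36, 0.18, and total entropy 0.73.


chi = S(rho) - sum_i p_i * S(rho_i)
Weighted entropy = 6/28 * 0.17 + 10/28 * 0.73 + 3/28 * 1.36 + 9/28 * 0.18
= 0.5007
chi = 0.73 - 0.5007
= 0.2293

0.2293


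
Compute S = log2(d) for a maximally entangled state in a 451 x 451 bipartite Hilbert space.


For a maximally entangled state in d x d:
S = log2(d) = log2(451)
= 8.8170

8.8170


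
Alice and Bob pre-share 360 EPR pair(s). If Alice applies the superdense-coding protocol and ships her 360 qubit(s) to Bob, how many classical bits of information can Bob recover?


Superdense coding allows 2 classical bits per shared entangled pair.
360 pair(s) -> 2 * 360 = 720 classical bits

720


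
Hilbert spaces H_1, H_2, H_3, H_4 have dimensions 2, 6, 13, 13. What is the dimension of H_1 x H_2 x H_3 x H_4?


dim(H_1 x H_2 x H_3 x H_4) = 2 * 6 * 13 * 13
= 12 * 13 * 13
= 156 * 13
= 2028

2028


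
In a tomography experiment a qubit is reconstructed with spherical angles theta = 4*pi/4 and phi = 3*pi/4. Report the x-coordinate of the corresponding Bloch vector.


theta = 3.1416, phi = 2.3562
r_x = sin(theta)*cos(phi) = 0.0000 * -0.7071
r_x = 0.0000

0.0000


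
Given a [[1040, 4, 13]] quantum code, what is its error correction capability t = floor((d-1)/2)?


Code parameters: [[1040, 4, 13]], distance d = 13.
Number of correctable errors = floor((d-1)/2)
= floor((13 - 1)/2)
= floor(12/2)
= 6

6


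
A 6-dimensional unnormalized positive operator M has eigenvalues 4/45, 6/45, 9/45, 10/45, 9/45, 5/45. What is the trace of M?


tr(M) = sum of eigenvalues
= 4/45 + 6/45 + 9/45 + 10/45 + 9/45 + 5/45
= 43/45
= 0.9556

0.9556


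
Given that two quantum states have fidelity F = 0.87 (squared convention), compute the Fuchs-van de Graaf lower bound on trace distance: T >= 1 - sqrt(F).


Fuchs-van de Graaf (squared-fidelity convention): 1 - sqrt(F) <= T <= sqrt(1 - F).
Lower bound: T >= 1 - sqrt(F)
sqrt(F) = sqrt(0.87) = 0.9327
T >= 1 - 0.9327
T >= 0.0673

0.0673


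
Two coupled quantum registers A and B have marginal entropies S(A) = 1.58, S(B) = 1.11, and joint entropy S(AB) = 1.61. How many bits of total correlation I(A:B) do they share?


I(A:B) = S(A) + S(B) - S(AB)
= 1.58 + 1.11 - 1.61
= 1.0800

1.0800


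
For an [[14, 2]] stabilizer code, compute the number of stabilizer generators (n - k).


For an [[n,k]] stabilizer code:
Number of stabilizer generators = n - k
= 14 - 2
= 12

12


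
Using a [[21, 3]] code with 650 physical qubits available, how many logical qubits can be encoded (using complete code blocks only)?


Each code block uses 21 physical qubits for 3 logical qubit(s).
Number of complete blocks = floor(650 / 21) = 30
Logical qubits = 30 * 3
= 90

90


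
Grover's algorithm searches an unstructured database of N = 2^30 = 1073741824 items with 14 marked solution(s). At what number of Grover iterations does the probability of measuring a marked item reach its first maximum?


After j Grover iterations the success probability is P(j) = sin^2((2j+1)*theta), where sin(theta) = sqrt(k/N).
N = 2^30 = 1073741824, k = 14
sin(theta) = sqrt(k/N) = 0.0001141863216
theta = arcsin(sqrt(k/N)) = 0.0001141863219 rad
P(j) reaches its first maximum when (2j+1)*theta is as close as possible to pi/2, i.e. j = round(pi/(4*theta) - 1/2).
pi/(4*theta) - 1/2 = 6877.7158
(For comparison, the common estimate pi/4 * sqrt(N/k) = 6878.2158; the exact maximiser is used here.)
Optimal iterations = 6878

6878


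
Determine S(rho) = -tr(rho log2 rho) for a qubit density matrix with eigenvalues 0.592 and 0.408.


S = -p*log2(p) - (1-p)*log2(1-p)
p = 0.5920, 1-p = 0.4080
= -0.5920 * log2(0.5920) - 0.4080 * log2(0.4080)
= -(-0.4477) - (-0.5277)
= 0.9754

0.9754


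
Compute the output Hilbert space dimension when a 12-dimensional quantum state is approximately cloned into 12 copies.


Output space = H^(tensor 12) where dim(H) = 12
dim = 12^12
= 144 (after 2 factors)
= 1728 (after 3 factors)
= 20736 (after 4 factors)
= 248832 (after 5 factors)
= 2985984 (after 6 factors)
= 35831808 (after 7 factors)
= 429981696 (after 8 factors)
= 5159780352 (after 9 factors)
= 61917364224 (after 10 factors)
= 743008370688 (after 11 factors)
= 8916100448256 (after 12 factors)
= 8916100448256

8916100448256


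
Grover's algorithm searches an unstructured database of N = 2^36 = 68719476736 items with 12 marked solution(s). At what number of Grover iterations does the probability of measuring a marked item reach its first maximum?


After j Grover iterations the success probability is P(j) = sin^2((2j+1)*theta), where sin(theta) = sqrt(k/N).
N = 2^36 = 68719476736, k = 12
sin(theta) = sqrt(k/N) = 1.321449896e-05
theta = arcsin(sqrt(k/N)) = 1.321449896e-05 rad
P(j) reaches its first maximum when (2j+1)*theta is as close as possible to pi/2, i.e. j = round(pi/(4*theta) - 1/2).
pi/(4*theta) - 1/2 = 59434.0776
(For comparison, the common estimate pi/4 * sqrt(N/k) = 59434.5776; the exact maximiser is used here.)
Optimal iterations = 59434

59434


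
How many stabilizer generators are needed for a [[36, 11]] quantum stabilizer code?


For an [[n,k]] stabilizer code:
Number of stabilizer generators = n - k
= 36 - 11
= 25

25


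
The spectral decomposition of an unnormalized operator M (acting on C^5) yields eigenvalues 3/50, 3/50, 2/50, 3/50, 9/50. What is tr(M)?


tr(M) = sum of eigenvalues
= 3/50 + 3/50 + 2/50 + 3/50 + 9/50
= 20/50
= 0.4000

0.4000


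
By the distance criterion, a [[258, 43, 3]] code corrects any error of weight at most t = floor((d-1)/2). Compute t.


Code parameters: [[258, 43, 3]], distance d = 3.
Number of correctable errors = floor((d-1)/2)
= floor((3 - 1)/2)
= floor(2/2)
= 1

1


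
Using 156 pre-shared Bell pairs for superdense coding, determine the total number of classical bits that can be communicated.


Superdense coding allows 2 classical bits per shared entangled pair.
156 pair(s) -> 2 * 156 = 312 classical bits

312


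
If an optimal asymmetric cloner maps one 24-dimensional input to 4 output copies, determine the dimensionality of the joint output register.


Output space = H^(tensor 4) where dim(H) = 24
dim = 24^4
= 576 (after 2 factors)
= 13824 (after 3 factors)
= 331776 (after 4 factors)
= 331776

331776


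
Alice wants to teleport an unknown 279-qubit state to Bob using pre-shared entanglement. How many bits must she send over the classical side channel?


Quantum teleportation requires 2 classical bits per qubit teleported.
279 qubit(s) -> 2 * 279 = 558 classical bits

558


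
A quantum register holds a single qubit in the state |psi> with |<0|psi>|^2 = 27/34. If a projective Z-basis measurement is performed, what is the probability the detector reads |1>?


|alpha|^2 = 27/34 = 0.7941
|beta|^2 = 1 - 27/34 = 7/34 = 0.2059
P(|1>) = |beta|^2 = 0.2059

0.2059


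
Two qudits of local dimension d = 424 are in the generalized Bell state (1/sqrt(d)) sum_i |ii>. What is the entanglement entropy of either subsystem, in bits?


For a maximally entangled state in d x d:
S = log2(d) = log2(424)
= 8.7279

8.7279


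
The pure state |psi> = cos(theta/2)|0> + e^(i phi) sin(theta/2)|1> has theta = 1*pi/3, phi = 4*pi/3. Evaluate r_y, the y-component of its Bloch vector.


theta = 1.0472, phi = 4.1888
r_y = sin(theta)*sin(phi) = 0.8660 * -0.8660
r_y = -0.7500

-0.7500


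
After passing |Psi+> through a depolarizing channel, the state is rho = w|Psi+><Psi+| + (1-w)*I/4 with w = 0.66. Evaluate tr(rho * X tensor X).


|Psi+> = (|01> + |10>)/sqrt(2)
For the pure Bell state, <X_A X_B> = +1 (Bell-state Pauli correlator).
The maximally-mixed part I/4 has tr(I/4 * P tensor P) = 0 for any traceless Pauli P.
So <X_A X_B>_rho = w * (+1) + (1 - w) * 0
= 0.66 * (+1)
= 0.6600

0.6600


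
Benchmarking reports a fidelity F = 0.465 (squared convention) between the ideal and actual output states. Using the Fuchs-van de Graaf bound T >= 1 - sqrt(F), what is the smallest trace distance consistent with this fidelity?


Fuchs-van de Graaf (squared-fidelity convention): 1 - sqrt(F) <= T <= sqrt(1 - F).
Lower bound: T >= 1 - sqrt(F)
sqrt(F) = sqrt(0.465) = 0.6819
T >= 1 - 0.6819
T >= 0.3181

0.3181


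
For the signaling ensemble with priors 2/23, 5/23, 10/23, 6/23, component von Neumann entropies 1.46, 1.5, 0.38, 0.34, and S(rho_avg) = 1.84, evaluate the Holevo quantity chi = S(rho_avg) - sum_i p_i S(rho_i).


chi = S(rho) - sum_i p_i * S(rho_i)
Weighted entropy = 2/23 * 1.46 + 5/23 * 1.5 + 10/23 * 0.38 + 6/23 * 0.34
= 0.7070
chi = 1.84 - 0.7070
= 1.1330

1.1330


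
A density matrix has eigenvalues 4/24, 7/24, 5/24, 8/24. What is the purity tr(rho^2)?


tr(rho^2) = sum of eigenvalues squared
= (4/24)^2 + (7/24)^2 + (5/24)^2 + (8/24)^2
= (16 + 49 + 25 + 64) / 576
= 154/576
= 0.2674

0.2674


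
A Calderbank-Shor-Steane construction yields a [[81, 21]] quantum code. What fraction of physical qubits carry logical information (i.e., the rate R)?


Code rate R = k/n
= 21/81
= 0.2593

0.2593


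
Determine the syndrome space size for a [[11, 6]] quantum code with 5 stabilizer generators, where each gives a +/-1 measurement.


Each stabilizer generator gives a binary (+1 or -1) measurement outcome.
With 5 independent generators:
Total syndromes = 2^5
= 32

32


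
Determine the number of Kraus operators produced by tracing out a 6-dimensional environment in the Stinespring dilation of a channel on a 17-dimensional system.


Tracing out the environment in an orthonormal basis {|i>_E} gives Kraus operators K_i = <i|_E U |0>_E.
Number of Kraus operators = dim(H_env) = d_env
= 6

6


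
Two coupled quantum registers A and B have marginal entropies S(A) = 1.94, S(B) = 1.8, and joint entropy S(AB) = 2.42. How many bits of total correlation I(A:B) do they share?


I(A:B) = S(A) + S(B) - S(AB)
= 1.94 + 1.8 - 2.42
= 1.3200

1.3200


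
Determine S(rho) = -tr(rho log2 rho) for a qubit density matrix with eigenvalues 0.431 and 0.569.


S = -p*log2(p) - (1-p)*log2(1-p)
p = 0.4310, 1-p = 0.5690
= -0.4310 * log2(0.4310) - 0.5690 * log2(0.5690)
= -(-0.5233) - (-0.4629)
= 0.9862

0.9862


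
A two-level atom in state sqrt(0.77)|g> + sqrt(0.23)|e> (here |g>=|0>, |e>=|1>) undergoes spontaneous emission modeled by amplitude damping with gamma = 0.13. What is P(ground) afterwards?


For amplitude damping with parameter gamma on state sqrt(a)|0> + sqrt(b)|1>:
alpha^2 = 0.77, beta^2 = 0.23
P(|0>) = alpha^2 + gamma * beta^2
= 0.77 + 0.13 * 0.23
= 0.77 + 0.0299
= 0.7999

0.7999


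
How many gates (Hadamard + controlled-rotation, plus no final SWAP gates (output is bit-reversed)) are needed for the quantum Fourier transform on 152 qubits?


Hadamard gates: 152
Controlled rotations: n*(n-1)/2 = 152*151/2 = 11476
SWAP gates: 0 (omitted)
Total = 152 + 11476
= 11628

11628


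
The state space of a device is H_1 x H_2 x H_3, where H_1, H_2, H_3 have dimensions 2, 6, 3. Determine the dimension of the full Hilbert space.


dim(H_1 x H_2 x H_3) = 2 * 6 * 3
= 12 * 3
= 36

36


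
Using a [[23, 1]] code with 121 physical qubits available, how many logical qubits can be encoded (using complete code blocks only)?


Each code block uses 23 physical qubits for 1 logical qubit(s).
Number of complete blocks = floor(121 / 23) = 5
Logical qubits = 5 * 1
= 5

5


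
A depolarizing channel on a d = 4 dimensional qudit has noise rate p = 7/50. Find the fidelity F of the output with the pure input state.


F = (1-p) + p/d
= (1 - 0.1400) + 0.1400/4
= 0.8600 + 0.0350
= 0.8950

0.8950


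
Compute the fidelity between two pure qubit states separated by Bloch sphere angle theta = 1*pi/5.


For states separated by angle theta on Bloch sphere:
F = cos^2(theta/2)
theta = 1*pi/5 = 0.6283
theta/2 = 0.3142
cos(theta/2) = 0.9511
F = 0.9045

0.9045


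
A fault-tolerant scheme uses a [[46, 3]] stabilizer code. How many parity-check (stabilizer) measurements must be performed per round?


For an [[n,k]] stabilizer code:
Number of stabilizer generators = n - k
= 46 - 3
= 43

43


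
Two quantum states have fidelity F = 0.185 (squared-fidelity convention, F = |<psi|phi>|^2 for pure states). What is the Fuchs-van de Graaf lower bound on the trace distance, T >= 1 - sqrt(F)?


Fuchs-van de Graaf (squared-fidelity convention): 1 - sqrt(F) <= T <= sqrt(1 - F).
Lower bound: T >= 1 - sqrt(F)
sqrt(F) = sqrt(0.185) = 0.4301
T >= 1 - 0.4301
T >= 0.5699

0.5699


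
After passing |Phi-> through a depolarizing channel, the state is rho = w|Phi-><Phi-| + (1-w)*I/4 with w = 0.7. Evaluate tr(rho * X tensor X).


|Phi-> = (|00> - |11>)/sqrt(2)
For the pure Bell state, <X_A X_B> = -1 (Bell-state Pauli correlator).
The maximally-mixed part I/4 has tr(I/4 * P tensor P) = 0 for any traceless Pauli P.
So <X_A X_B>_rho = w * (-1) + (1 - w) * 0
= 0.7 * (-1)
= -0.7000

-0.7000


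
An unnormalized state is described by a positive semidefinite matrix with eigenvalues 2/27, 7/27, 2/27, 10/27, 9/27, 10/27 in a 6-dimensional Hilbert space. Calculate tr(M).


tr(M) = sum of eigenvalues
= 2/27 + 7/27 + 2/27 + 10/27 + 9/27 + 10/27
= 40/27
= 1.4815

1.4815


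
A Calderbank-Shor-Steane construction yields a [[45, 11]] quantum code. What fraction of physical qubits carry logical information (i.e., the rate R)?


Code rate R = k/n
= 11/45
= 0.2444

0.2444


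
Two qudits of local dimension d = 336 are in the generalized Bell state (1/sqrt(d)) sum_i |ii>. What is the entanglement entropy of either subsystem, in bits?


For a maximally entangled state in d x d:
S = log2(d) = log2(336)
= 8.3923

8.3923


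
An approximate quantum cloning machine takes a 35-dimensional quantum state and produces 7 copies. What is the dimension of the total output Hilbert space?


Output space = H^(tensor 7) where dim(H) = 35
dim = 35^7
= 1225 (after 2 factors)
= 42875 (after 3 factors)
= 1500625 (after 4 factors)
= 52521875 (after 5 factors)
= 1838265625 (after 6 factors)
= 64339296875 (after 7 factors)
= 64339296875

64339296875


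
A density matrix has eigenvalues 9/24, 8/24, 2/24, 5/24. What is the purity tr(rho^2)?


tr(rho^2) = sum of eigenvalues squared
= (9/24)^2 + (8/24)^2 + (2/24)^2 + (5/24)^2
= (81 + 64 + 4 + 25) / 576
= 174/576
= 0.3021

0.3021


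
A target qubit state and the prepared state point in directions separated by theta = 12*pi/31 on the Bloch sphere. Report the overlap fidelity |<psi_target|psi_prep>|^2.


For states separated by angle theta on Bloch sphere:
F = cos^2(theta/2)
theta = 12*pi/31 = 1.2161
theta/2 = 0.6081
cos(theta/2) = 0.8208
F = 0.6737

0.6737


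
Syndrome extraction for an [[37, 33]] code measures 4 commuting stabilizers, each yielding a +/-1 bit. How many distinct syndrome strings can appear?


Each stabilizer generator gives a binary (+1 or -1) measurement outcome.
With 4 independent generators:
Total syndromes = 2^4
= 16

16


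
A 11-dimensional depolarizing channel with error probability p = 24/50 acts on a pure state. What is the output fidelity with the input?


F = (1-p) + p/d
= (1 - 0.4800) + 0.4800/11
= 0.5200 + 0.0436
= 0.5636

0.5636


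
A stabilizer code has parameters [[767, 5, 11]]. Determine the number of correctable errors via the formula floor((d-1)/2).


Code parameters: [[767, 5, 11]], distance d = 11.
Number of correctable errors = floor((d-1)/2)
= floor((11 - 1)/2)
= floor(10/2)
= 5

5


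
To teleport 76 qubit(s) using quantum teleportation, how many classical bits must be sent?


Quantum teleportation requires 2 classical bits per qubit teleported.
76 qubit(s) -> 2 * 76 = 152 classical bits

152


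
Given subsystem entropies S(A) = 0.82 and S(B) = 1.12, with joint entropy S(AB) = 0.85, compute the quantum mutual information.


I(A:B) = S(A) + S(B) - S(AB)
= 0.82 + 1.12 - 0.85
= 1.0900

1.0900


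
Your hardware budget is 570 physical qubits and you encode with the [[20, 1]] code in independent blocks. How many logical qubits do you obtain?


Each code block uses 20 physical qubits for 1 logical qubit(s).
Number of complete blocks = floor(570 / 20) = 28
Logical qubits = 28 * 1
= 28

28


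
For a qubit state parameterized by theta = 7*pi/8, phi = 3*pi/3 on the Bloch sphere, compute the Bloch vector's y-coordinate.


theta = 2.7489, phi = 3.1416
r_y = sin(theta)*sin(phi) = 0.3827 * 0.0000
r_y = 0.0000

0.0000


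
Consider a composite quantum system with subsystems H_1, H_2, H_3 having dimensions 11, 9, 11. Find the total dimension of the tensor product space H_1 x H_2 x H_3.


dim(H_1 x H_2 x H_3) = 11 * 9 * 11
= 99 * 11
= 1089

1089


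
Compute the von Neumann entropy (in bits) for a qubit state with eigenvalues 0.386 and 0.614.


S = -p*log2(p) - (1-p)*log2(1-p)
p = 0.3860, 1-p = 0.6140
= -0.3860 * log2(0.3860) - 0.6140 * log2(0.6140)
= -(-0.5301) - (-0.4321)
= 0.9622

0.9622


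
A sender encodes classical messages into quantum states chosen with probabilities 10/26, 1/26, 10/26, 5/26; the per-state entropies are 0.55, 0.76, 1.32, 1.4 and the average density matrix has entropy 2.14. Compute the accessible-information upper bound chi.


chi = S(rho) - sum_i p_i * S(rho_i)
Weighted entropy = 10/26 * 0.55 + 1/26 * 0.76 + 10/26 * 1.32 + 5/26 * 1.4
= 1.0177
chi = 2.14 - 1.0177
= 1.1223

1.1223


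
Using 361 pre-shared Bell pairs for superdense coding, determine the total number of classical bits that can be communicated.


Superdense coding allows 2 classical bits per shared entangled pair.
361 pair(s) -> 2 * 361 = 722 classical bits

722


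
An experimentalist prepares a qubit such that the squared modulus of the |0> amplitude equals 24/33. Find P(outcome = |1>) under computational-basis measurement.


|alpha|^2 = 24/33 = 0.7273
|beta|^2 = 1 - 24/33 = 9/33 = 0.2727
P(|1>) = |beta|^2 = 0.2727

0.2727


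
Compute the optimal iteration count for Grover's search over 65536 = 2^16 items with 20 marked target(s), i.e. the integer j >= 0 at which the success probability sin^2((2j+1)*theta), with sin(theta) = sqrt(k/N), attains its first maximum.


After j Grover iterations the success probability is P(j) = sin^2((2j+1)*theta), where sin(theta) = sqrt(k/N).
N = 2^16 = 65536, k = 20
sin(theta) = sqrt(k/N) = 0.01746928107
theta = arcsin(sqrt(k/N)) = 0.01747016973 rad
P(j) reaches its first maximum when (2j+1)*theta is as close as possible to pi/2, i.e. j = round(pi/(4*theta) - 1/2).
pi/(4*theta) - 1/2 = 44.4565
(For comparison, the common estimate pi/4 * sqrt(N/k) = 44.9588; the exact maximiser is used here.)
Optimal iterations = 44

44


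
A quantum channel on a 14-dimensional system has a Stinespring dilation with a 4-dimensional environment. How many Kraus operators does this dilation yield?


Tracing out the environment in an orthonormal basis {|i>_E} gives Kraus operators K_i = <i|_E U |0>_E.
Number of Kraus operators = dim(H_env) = d_env
= 4

4


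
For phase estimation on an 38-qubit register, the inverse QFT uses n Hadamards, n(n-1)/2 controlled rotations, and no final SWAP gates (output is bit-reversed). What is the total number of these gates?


Hadamard gates: 38
Controlled rotations: n*(n-1)/2 = 38*37/2 = 703
SWAP gates: 0 (omitted)
Total = 38 + 703
= 741

741


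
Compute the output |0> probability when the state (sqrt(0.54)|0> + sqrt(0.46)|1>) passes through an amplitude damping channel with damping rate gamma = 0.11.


For amplitude damping with parameter gamma on state sqrt(a)|0> + sqrt(b)|1>:
alpha^2 = 0.54, beta^2 = 0.46
P(|0>) = alpha^2 + gamma * beta^2
= 0.54 + 0.11 * 0.46
= 0.54 + 0.0506
= 0.5906

0.5906


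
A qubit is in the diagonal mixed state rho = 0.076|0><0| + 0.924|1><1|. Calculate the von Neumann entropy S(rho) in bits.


S = -p*log2(p) - (1-p)*log2(1-p)
p = 0.0760, 1-p = 0.9240
= -0.0760 * log2(0.0760) - 0.9240 * log2(0.9240)
= -(-0.2826) - (-0.1054)
= 0.3879

0.3879


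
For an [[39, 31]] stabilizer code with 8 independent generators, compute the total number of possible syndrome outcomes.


Each stabilizer generator gives a binary (+1 or -1) measurement outcome.
With 8 independent generators:
Total syndromes = 2^8
= 256

256


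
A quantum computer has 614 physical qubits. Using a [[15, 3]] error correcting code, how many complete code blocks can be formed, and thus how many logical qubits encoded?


Each code block uses 15 physical qubits for 3 logical qubit(s).
Number of complete blocks = floor(614 / 15) = 40
Logical qubits = 40 * 3
= 120

120


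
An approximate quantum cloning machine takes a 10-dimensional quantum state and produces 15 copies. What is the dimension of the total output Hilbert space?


Output space = H^(tensor 15) where dim(H) = 10
dim = 10^15
= 100 (after 2 factors)
= 1000 (after 3 factors)
= 10000 (after 4 factors)
= 100000 (after 5 factors)
= 1000000 (after 6 factors)
= 10000000 (after 7 factors)
= 100000000 (after 8 factors)
= 1000000000 (after 9 factors)
= 10000000000 (after 10 factors)
= 100000000000 (after 11 factors)
= 1000000000000 (after 12 factors)
= 10000000000000 (after 13 factors)
= 100000000000000 (after 14 factors)
= 1000000000000000 (after 15 factors)
= 1000000000000000

1000000000000000


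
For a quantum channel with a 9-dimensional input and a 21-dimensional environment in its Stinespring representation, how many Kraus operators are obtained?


Tracing out the environment in an orthonormal basis {|i>_E} gives Kraus operators K_i = <i|_E U |0>_E.
Number of Kraus operators = dim(H_env) = d_env
= 21

21


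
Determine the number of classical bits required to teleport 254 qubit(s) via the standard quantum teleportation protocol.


Quantum teleportation requires 2 classical bits per qubit teleported.
254 qubit(s) -> 2 * 254 = 508 classical bits

508


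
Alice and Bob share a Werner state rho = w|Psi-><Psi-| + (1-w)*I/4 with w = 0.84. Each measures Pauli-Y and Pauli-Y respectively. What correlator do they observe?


|Psi-> = (|01> - |10>)/sqrt(2)
For the pure Bell state, <Y_A Y_B> = -1 (Bell-state Pauli correlator).
The maximally-mixed part I/4 has tr(I/4 * P tensor P) = 0 for any traceless Pauli P.
So <Y_A Y_B>_rho = w * (-1) + (1 - w) * 0
= 0.84 * (-1)
= -0.8400

-0.8400


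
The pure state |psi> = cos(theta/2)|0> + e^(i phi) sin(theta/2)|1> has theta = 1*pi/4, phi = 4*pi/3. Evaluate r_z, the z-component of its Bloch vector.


theta = 0.7854, phi = 4.1888
r_z = cos(theta) = 0.7071

0.7071


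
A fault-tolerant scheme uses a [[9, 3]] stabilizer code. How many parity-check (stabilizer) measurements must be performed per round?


For an [[n,k]] stabilizer code:
Number of stabilizer generators = n - k
= 9 - 3
= 6

6


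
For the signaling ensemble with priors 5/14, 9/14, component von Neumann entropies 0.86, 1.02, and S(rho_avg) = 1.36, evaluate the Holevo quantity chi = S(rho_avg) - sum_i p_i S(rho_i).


chi = S(rho) - sum_i p_i * S(rho_i)
Weighted entropy = 5/14 * 0.86 + 9/14 * 1.02
= 0.9629
chi = 1.36 - 0.9629
= 0.3971

0.3971


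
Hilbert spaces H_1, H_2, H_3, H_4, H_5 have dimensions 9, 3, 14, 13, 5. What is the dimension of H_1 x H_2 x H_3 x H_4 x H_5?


dim(H_1 x H_2 x H_3 x H_4 x H_5) = 9 * 3 * 14 * 13 * 5
= 27 * 14 * 13 * 5
= 378 * 13 * 5
= 4914 * 5
= 24570

24570


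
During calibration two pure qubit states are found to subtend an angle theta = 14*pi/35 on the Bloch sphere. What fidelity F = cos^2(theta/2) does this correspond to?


For states separated by angle theta on Bloch sphere:
F = cos^2(theta/2)
theta = 14*pi/35 = 1.2566
theta/2 = 0.6283
cos(theta/2) = 0.8090
F = 0.6545

0.6545


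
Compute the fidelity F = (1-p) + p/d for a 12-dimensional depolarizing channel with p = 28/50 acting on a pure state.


F = (1-p) + p/d
= (1 - 0.5600) + 0.5600/12
= 0.4400 + 0.0467
= 0.4867

0.4867
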